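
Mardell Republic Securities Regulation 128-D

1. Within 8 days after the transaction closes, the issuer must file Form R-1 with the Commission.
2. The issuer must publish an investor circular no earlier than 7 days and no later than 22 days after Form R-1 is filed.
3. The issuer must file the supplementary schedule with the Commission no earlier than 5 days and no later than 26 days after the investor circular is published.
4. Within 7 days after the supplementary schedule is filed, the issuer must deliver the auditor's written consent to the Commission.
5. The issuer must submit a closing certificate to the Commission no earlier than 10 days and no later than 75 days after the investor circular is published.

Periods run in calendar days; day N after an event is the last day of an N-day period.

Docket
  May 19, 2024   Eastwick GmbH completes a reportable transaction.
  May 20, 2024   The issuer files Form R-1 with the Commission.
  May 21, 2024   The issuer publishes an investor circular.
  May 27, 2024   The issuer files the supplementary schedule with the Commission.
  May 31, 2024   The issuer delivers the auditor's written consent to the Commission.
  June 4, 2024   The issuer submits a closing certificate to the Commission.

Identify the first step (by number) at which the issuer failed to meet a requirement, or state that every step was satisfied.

Step 2

Step 1: 8 days after May 19, 2024 (when the transaction closes) is May 27, 2024; done May 20, 2024 — timely.
Step 2: the window is 7–22 days after May 20, 2024 (when Form R-1 is filed), so May 27, 2024 through June 11, 2024; done May 21, 2024 — 6 days before the window opened.
Later steps need not be reached.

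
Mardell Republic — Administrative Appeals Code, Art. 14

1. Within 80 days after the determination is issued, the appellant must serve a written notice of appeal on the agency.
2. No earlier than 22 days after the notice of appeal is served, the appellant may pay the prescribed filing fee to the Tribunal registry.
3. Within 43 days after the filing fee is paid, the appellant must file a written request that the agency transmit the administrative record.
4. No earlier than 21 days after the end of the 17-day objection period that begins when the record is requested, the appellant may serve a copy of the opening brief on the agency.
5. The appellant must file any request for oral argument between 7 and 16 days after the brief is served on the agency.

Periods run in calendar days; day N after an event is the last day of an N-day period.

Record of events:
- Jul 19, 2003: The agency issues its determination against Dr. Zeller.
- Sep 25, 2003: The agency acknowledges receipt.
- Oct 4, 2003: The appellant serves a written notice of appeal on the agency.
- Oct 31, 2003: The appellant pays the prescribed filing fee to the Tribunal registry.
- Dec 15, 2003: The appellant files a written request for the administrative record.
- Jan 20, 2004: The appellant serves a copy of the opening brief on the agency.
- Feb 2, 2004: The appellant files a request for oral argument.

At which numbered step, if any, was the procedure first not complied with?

Step 3

Step 1 — counting 80 days from Jul 19, 2003 (when the determination is issued) gives a deadline of Oct 7, 2003; done Oct 4, 2003 — timely.
Step 2 — must wait 22 days from Oct 4, 2003 (when the notice of appeal is served), so not before Oct 26, 2003; done Oct 31, 2003, after the minimum wait.
Step 3 — counting 43 days from Oct 31, 2003 (when the filing fee is paid) gives a deadline of Dec 13, 2003; Dec 15, 2003 misses that deadline by 2 days.
The procedure was therefore not followed at step 3.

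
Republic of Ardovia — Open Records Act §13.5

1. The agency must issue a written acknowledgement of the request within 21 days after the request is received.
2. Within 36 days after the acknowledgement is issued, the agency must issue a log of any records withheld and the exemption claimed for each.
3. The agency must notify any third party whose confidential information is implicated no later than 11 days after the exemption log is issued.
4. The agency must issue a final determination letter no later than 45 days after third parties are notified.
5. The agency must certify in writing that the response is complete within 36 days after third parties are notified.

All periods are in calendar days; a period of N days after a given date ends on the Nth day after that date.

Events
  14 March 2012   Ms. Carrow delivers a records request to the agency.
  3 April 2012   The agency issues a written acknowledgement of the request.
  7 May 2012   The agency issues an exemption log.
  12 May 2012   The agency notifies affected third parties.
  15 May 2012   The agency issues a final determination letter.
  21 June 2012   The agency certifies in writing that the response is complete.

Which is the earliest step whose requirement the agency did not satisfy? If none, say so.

Step 1: 21 days after 14 March 2012 (when the request is received) is 4 April 2012; 3 April 2012 is within that limit.
Step 2: 36 days after 3 April 2012 (when the acknowledgement is issued) is 9 May 2012; done 7 May 2012 — timely.
Step 3: 11 days after 7 May 2012 (when the exemption log is issued) is 18 May 2012; 12 May 2012 is within that limit.
Step 4: 45 days after 12 May 2012 (when third parties are notified) is 26 June 2012; completed 15 May 2012, before the deadline.
Step 5: 36 days after 12 May 2012 (when third parties are notified) is 17 June 2012; done 21 June 2012 — 4 days late.

Step 5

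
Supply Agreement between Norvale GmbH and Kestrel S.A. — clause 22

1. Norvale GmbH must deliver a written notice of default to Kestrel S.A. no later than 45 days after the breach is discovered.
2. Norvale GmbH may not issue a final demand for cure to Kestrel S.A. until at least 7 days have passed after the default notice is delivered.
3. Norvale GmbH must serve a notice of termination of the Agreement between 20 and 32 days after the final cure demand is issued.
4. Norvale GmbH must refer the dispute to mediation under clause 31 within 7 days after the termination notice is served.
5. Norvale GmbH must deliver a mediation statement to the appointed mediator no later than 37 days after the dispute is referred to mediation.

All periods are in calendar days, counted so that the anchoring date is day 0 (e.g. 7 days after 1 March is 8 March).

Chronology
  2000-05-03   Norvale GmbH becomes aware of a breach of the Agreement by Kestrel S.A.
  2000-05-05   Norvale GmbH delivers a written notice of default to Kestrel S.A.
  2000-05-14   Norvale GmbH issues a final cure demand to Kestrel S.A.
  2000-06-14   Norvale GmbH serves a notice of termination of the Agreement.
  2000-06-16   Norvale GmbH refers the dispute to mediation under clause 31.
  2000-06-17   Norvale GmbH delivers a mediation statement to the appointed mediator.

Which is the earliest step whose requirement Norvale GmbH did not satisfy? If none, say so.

(1) due by 2000-05-03 + 45 days = 2000-06-17; completed 2000-05-05, before the deadline.
(2) permitted from 2000-05-05 + 7 days = 2000-05-12 onward; 2000-05-14 is on or after that date.
(3) the permitted window runs from 2000-05-14 + 20 = 2000-06-03 to 2000-05-14 + 32 = 2000-06-15; done 2000-06-14, which is between those dates.
(4) due by 2000-06-14 + 7 days = 2000-06-21; 2000-06-16 is within that limit.
(5) due by 2000-06-16 + 37 days = 2000-07-23; 2000-06-17 is within that limit.

None — every step was satisfied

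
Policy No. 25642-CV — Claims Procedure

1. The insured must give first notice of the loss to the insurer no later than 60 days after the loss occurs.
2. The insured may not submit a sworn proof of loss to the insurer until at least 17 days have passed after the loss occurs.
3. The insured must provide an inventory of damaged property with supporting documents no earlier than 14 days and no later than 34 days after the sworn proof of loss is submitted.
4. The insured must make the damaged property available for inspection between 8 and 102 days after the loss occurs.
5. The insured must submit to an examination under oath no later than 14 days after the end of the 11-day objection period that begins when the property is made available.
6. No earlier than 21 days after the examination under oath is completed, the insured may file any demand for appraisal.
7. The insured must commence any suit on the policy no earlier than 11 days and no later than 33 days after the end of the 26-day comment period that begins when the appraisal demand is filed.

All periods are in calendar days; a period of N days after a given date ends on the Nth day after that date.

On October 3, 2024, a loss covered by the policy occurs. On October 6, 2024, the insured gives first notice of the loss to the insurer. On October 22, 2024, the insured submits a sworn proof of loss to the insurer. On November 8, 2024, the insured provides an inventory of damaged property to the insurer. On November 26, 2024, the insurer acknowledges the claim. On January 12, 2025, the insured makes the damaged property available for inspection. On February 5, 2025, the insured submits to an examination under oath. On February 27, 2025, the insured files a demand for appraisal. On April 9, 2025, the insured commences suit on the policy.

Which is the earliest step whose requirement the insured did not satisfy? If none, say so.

None — every step was satisfied

Step 1 — counting 60 days from October 3, 2024 (when the loss occurs) gives a deadline of December 2, 2024; done October 6, 2024 — timely.
Step 2 — must wait 17 days from October 3, 2024 (when the loss occurs), so not before October 20, 2024; done October 22, 2024 — permitted.
Step 3 — 14 and 34 days from October 22, 2024 (when the sworn proof of loss is submitted) are November 5, 2024 and November 25, 2024 respectively; done November 8, 2024, which is between those dates.
Step 4 — 8 and 102 days from October 3, 2024 (when the loss occurs) are October 11, 2024 and January 13, 2025 respectively; done January 12, 2025 — within the window.
Step 5 — counting 14 days from January 23, 2025 (end of the 11-day objection period, which began when the property is made available on January 12, 2025) gives a deadline of February 6, 2025; completed February 5, 2025, before the deadline.
Step 6 — must wait 21 days from February 5, 2025 (when the examination under oath is completed), so not before February 26, 2025; done February 27, 2025 — permitted.
Step 7 — 11 and 33 days from March 25, 2025 (end of the 26-day comment period, which began when the appraisal demand is filed on February 27, 2025) are April 5, 2025 and April 27, 2025 respectively; April 9, 2025 falls inside that range.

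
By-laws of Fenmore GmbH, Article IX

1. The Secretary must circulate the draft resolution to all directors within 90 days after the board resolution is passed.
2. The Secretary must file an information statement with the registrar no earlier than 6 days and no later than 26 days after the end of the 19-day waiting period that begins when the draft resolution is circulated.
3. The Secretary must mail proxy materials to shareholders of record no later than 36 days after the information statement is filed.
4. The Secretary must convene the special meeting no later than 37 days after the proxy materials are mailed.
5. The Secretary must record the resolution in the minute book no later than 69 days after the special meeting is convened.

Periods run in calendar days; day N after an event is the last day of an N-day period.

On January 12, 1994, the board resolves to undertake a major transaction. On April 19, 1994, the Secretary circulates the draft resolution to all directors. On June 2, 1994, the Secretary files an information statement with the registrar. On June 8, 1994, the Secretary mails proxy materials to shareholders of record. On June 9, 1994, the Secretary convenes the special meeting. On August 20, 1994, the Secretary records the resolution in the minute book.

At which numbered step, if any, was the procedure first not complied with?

Step 1

Step 1 — counting 90 days from January 12, 1994 (when the board resolution is passed) gives a deadline of April 12, 1994; not done until April 19, 1994, 7 days after the deadline.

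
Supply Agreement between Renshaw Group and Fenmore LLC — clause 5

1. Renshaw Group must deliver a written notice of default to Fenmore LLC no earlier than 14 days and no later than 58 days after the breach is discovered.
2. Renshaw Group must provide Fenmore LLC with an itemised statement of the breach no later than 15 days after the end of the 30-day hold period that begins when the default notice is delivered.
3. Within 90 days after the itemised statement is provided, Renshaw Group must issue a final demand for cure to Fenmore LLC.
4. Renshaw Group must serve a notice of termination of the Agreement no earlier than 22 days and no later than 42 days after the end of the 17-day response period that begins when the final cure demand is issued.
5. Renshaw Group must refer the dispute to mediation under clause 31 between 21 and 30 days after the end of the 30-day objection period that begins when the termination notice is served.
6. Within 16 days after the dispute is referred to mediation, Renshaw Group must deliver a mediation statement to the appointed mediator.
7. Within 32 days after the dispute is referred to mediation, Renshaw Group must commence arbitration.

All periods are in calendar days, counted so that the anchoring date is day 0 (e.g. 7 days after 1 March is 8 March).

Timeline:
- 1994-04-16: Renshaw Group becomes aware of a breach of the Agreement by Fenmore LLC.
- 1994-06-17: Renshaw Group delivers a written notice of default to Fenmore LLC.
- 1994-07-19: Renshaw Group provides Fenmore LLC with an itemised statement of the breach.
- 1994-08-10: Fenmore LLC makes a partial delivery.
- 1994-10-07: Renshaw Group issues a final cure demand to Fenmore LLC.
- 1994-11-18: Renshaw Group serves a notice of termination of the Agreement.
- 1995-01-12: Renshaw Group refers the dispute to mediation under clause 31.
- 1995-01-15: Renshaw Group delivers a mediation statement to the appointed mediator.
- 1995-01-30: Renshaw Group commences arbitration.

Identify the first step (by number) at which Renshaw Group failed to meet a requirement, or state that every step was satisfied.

Step 1

Step 1 — 14 and 58 days from 1994-04-16 (when the breach is discovered) are 1994-04-30 and 1994-06-13 respectively; 1994-06-17 is 4 days past the end of the window.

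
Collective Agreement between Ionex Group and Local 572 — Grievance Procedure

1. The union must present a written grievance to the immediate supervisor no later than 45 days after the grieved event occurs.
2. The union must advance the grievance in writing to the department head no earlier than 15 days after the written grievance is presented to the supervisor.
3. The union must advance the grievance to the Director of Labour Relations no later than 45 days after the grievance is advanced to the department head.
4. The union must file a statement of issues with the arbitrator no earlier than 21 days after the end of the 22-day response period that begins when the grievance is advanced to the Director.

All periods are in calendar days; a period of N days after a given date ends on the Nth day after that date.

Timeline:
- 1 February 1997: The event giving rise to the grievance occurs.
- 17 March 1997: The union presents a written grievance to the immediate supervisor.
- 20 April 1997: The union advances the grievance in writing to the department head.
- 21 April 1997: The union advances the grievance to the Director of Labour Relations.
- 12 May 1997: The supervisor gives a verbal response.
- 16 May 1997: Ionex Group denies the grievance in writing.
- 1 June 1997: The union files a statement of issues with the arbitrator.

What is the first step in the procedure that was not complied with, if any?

Step 1 — counting 45 days from 1 February 1997 (when the grieved event occurs) gives a deadline of 18 March 1997; done 17 March 1997 — timely.
Step 2 — must wait 15 days from 17 March 1997 (when the written grievance is presented to the supervisor), so not before 1 April 1997; done 20 April 1997, after the minimum wait.
Step 3 — counting 45 days from 20 April 1997 (when the grievance is advanced to the department head) gives a deadline of 4 June 1997; done 21 April 1997 — timely.
Step 4 — must wait 21 days from 13 May 1997 (end of the 22-day response period, which began when the grievance is advanced to the Director on 21 April 1997), so not before 3 June 1997; acted on 1 June 1997, 2 days prematurely.
The procedure was therefore not followed at step 4.

Step 4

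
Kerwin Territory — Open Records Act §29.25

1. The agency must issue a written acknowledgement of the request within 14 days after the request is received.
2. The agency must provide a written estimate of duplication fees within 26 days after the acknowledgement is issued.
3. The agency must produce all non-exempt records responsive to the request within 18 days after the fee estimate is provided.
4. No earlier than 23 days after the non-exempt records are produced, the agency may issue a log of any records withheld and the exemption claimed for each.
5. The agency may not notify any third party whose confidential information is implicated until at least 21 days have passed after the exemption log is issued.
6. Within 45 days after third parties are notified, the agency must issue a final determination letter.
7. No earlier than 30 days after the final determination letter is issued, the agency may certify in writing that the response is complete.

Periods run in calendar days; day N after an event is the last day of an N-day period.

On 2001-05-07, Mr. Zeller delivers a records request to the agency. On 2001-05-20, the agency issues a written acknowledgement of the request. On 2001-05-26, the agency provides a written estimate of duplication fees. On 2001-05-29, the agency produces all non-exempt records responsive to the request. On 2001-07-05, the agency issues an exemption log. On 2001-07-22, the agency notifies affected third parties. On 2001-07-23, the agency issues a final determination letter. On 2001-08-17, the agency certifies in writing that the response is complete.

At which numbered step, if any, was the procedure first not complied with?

Step 5

(1) due by 2001-05-07 + 14 days = 2001-05-21; done 2001-05-20 — timely.
(2) due by 2001-05-20 + 26 days = 2001-06-15; done 2001-05-26 — timely.
(3) due by 2001-05-26 + 18 days = 2001-06-13; done 2001-05-29 — timely.
(4) permitted from 2001-05-29 + 23 days = 2001-06-21 onward; done 2001-07-05, after the minimum wait.
(5) permitted from 2001-07-05 + 21 days = 2001-07-26 onward; acted on 2001-07-22, 4 days prematurely.
Later steps need not be reached.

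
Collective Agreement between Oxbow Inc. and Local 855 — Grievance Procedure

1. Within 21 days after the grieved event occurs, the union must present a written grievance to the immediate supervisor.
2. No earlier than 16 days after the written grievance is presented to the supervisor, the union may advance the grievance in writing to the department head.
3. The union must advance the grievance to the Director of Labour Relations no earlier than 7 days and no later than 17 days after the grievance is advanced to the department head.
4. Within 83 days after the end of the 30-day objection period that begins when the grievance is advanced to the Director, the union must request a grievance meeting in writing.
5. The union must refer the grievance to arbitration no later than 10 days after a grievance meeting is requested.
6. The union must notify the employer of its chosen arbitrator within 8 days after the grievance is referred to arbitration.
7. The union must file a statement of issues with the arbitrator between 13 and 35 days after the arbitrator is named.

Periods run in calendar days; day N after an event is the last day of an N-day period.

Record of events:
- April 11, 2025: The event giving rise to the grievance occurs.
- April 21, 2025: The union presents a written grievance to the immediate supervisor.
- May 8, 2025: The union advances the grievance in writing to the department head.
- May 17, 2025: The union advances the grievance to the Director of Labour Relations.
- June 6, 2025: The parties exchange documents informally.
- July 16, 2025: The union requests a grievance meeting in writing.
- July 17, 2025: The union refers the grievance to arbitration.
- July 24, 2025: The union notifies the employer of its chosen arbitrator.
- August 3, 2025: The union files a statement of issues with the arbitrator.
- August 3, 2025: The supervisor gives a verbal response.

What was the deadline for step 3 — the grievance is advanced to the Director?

Step 3 runs from May 8, 2025, when the grievance is advanced to the department head. The window is 7–17 days after May 8, 2025; it closes on May 25, 2025.

May 25, 2025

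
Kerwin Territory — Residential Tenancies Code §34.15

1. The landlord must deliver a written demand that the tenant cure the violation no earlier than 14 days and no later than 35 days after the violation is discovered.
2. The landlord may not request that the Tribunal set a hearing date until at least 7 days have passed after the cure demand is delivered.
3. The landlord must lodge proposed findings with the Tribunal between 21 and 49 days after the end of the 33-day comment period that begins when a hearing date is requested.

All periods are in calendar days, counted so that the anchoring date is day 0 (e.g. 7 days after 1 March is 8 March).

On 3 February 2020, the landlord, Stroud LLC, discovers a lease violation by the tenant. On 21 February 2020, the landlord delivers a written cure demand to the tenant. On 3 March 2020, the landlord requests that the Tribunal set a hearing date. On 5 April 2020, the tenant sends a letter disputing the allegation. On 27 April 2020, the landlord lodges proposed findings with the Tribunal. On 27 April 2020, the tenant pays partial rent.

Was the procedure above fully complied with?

(1) the permitted window runs from 3 February 2020 + 14 = 17 February 2020 to 3 February 2020 + 35 = 9 March 2020; done 21 February 2020, which is between those dates.
(2) permitted from 21 February 2020 + 7 days = 28 February 2020 onward; 3 March 2020 is on or after that date.
(3) the permitted window runs from 5 April 2020 + 21 = 26 April 2020 to 5 April 2020 + 49 = 24 May 2020; done 27 April 2020 — within the window.

Yes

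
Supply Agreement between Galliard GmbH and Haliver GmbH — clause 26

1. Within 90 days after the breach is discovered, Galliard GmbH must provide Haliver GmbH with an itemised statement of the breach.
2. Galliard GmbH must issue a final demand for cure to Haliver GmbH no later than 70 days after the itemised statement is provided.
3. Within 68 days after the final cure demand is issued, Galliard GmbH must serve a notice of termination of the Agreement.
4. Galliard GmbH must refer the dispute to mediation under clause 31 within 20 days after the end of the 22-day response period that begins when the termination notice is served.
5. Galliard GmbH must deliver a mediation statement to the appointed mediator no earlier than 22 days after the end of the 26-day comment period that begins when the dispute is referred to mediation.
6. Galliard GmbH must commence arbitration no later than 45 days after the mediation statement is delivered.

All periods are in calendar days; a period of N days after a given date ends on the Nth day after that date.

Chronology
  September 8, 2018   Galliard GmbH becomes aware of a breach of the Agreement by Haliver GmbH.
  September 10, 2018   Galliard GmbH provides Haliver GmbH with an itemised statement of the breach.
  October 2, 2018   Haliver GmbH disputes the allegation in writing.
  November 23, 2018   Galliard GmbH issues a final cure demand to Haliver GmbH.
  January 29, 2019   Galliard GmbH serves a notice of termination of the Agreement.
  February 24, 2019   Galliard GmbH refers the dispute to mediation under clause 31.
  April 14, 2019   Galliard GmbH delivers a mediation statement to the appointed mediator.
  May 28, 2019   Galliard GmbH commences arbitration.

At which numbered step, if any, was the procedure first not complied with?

(1) due by September 8, 2018 + 90 days = December 7, 2018; September 10, 2018 is within that limit.
(2) due by September 10, 2018 + 70 days = November 19, 2018; not done until November 23, 2018, 4 days after the deadline.
No need to go further; step 2 was not satisfied.

Step 2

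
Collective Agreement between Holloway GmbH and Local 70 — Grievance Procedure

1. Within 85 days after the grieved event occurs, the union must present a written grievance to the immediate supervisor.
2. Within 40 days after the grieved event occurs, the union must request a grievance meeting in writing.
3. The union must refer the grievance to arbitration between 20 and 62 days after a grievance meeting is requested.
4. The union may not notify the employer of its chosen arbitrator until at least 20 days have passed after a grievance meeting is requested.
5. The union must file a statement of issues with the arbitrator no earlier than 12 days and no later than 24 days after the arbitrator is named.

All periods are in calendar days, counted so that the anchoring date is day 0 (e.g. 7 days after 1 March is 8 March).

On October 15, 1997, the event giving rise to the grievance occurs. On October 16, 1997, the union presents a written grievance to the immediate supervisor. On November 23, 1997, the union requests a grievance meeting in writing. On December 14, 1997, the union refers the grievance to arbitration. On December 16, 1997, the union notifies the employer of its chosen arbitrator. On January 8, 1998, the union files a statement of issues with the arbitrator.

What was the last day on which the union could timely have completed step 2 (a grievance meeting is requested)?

Step 2 runs from October 15, 1997, when the grieved event occurs. 40 days after October 15, 1997 is November 24, 1997.

November 24, 1997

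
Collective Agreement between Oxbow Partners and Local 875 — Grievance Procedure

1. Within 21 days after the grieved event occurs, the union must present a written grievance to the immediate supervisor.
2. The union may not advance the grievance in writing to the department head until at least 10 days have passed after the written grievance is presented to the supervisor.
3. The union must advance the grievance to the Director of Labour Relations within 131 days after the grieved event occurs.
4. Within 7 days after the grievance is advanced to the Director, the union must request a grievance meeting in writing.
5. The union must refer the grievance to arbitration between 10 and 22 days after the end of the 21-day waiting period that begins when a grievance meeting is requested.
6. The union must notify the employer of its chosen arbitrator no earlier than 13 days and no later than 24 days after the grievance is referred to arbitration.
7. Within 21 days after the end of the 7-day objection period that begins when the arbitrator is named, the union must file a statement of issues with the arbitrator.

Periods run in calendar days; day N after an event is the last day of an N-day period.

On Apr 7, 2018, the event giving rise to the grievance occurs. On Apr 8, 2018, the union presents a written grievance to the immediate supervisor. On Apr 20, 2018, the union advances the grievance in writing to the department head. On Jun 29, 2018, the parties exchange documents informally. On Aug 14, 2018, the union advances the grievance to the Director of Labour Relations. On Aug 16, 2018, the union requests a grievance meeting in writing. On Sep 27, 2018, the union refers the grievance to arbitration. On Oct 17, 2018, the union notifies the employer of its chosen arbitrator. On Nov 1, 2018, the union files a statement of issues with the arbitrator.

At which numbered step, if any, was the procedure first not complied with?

Step 1: 21 days after Apr 7, 2018 (when the grieved event occurs) is Apr 28, 2018; completed Apr 8, 2018, before the deadline.
Step 2: the earliest permitted date is 10 days after Apr 8, 2018 (when the written grievance is presented to the supervisor), i.e. Apr 18, 2018; Apr 20, 2018 is on or after that date.
Step 3: 131 days after Apr 7, 2018 (when the grieved event occurs) is Aug 16, 2018; Aug 14, 2018 is within that limit.
Step 4: 7 days after Aug 14, 2018 (when the grievance is advanced to the Director) is Aug 21, 2018; completed Aug 16, 2018, before the deadline.
Step 5: the window is 10–22 days after Sep 6, 2018 (end of the 21-day waiting period, which began when a grievance meeting is requested on Aug 16, 2018), so Sep 16, 2018 through Sep 28, 2018; done Sep 27, 2018 — within the window.
Step 6: the window is 13–24 days after Sep 27, 2018 (when the grievance is referred to arbitration), so Oct 10, 2018 through Oct 21, 2018; Oct 17, 2018 falls inside that range.
Step 7: 21 days after Oct 24, 2018 (end of the 7-day objection period, which began when the arbitrator is named on Oct 17, 2018) is Nov 14, 2018; completed Nov 1, 2018, before the deadline.

None — every step was satisfied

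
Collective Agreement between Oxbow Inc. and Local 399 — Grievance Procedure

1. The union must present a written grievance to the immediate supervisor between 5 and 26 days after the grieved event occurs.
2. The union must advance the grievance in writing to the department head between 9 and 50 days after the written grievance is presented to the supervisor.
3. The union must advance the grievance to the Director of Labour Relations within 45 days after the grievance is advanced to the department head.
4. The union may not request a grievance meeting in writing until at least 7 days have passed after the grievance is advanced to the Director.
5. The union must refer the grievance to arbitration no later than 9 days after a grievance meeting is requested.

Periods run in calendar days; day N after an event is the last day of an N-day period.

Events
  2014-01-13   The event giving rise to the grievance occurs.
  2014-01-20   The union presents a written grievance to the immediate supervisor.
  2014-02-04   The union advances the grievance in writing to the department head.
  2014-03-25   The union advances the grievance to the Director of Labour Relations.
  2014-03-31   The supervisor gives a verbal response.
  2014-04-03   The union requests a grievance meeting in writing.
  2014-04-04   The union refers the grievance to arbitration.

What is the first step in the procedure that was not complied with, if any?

Step 3

Step 1 — 5 and 26 days from 2014-01-13 (when the grieved event occurs) are 2014-01-18 and 2014-02-08 respectively; done 2014-01-20, which is between those dates.
Step 2 — 9 and 50 days from 2014-01-20 (when the written grievance is presented to the supervisor) are 2014-01-29 and 2014-03-11 respectively; 2014-02-04 falls inside that range.
Step 3 — counting 45 days from 2014-02-04 (when the grievance is advanced to the department head) gives a deadline of 2014-03-21; done 2014-03-25 — 4 days late.
The analysis stops there.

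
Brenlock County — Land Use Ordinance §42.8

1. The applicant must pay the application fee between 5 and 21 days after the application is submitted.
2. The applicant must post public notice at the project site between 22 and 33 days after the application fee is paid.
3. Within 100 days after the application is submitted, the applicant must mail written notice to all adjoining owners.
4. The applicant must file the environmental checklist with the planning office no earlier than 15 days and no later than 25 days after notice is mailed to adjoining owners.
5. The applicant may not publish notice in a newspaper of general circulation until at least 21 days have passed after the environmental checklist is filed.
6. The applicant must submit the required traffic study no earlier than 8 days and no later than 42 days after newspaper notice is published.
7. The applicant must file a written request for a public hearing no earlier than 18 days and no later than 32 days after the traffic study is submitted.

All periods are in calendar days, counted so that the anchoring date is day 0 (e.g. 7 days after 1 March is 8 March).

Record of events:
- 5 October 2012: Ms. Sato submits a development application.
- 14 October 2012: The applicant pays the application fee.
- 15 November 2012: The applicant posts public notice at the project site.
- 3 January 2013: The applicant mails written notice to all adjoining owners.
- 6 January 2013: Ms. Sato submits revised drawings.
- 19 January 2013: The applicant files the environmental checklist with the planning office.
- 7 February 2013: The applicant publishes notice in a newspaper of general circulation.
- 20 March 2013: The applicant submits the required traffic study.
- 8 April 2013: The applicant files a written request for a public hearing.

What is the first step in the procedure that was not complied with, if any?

Step 5

Step 1: the window is 5–21 days after 5 October 2012 (when the application is submitted), so 10 October 2012 through 26 October 2012; 14 October 2012 falls inside that range.
Step 2: the window is 22–33 days after 14 October 2012 (when the application fee is paid), so 5 November 2012 through 16 November 2012; done 15 November 2012, which is between those dates.
Step 3: 100 days after 5 October 2012 (when the application is submitted) is 13 January 2013; done 3 January 2013 — timely.
Step 4: the window is 15–25 days after 3 January 2013 (when notice is mailed to adjoining owners), so 18 January 2013 through 28 January 2013; done 19 January 2013 — within the window.
Step 5: the earliest permitted date is 21 days after 19 January 2013 (when the environmental checklist is filed), i.e. 9 February 2013; acted on 7 February 2013, 2 days prematurely.
That is the first point of non-compliance.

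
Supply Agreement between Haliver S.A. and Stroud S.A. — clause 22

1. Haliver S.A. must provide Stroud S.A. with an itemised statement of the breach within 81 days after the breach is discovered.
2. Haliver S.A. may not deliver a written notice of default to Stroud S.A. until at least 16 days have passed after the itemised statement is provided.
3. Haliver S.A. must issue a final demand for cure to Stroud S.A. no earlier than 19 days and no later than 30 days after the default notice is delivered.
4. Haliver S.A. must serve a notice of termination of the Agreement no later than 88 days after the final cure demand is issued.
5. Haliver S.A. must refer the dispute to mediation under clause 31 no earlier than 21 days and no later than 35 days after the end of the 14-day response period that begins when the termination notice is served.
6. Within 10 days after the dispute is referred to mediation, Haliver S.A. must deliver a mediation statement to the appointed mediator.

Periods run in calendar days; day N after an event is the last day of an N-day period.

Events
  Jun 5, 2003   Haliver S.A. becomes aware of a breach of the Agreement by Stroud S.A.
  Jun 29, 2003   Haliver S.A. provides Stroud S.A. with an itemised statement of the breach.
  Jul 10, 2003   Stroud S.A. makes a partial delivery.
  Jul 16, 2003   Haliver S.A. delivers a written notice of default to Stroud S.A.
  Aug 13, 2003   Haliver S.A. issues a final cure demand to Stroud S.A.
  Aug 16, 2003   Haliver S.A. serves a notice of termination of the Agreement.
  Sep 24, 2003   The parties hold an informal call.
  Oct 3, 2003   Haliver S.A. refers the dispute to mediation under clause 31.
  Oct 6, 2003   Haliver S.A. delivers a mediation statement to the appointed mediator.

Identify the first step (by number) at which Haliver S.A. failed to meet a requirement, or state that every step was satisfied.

Step 1: 81 days after Jun 5, 2003 (when the breach is discovered) is Aug 25, 2003; completed Jun 29, 2003, before the deadline.
Step 2: the earliest permitted date is 16 days after Jun 29, 2003 (when the itemised statement is provided), i.e. Jul 15, 2003; Jul 16, 2003 is on or after that date.
Step 3: the window is 19–30 days after Jul 16, 2003 (when the default notice is delivered), so Aug 4, 2003 through Aug 15, 2003; done Aug 13, 2003, which is between those dates.
Step 4: 88 days after Aug 13, 2003 (when the final cure demand is issued) is Nov 9, 2003; completed Aug 16, 2003, before the deadline.
Step 5: the window is 21–35 days after Aug 30, 2003 (end of the 14-day response period, which began when the termination notice is served on Aug 16, 2003), so Sep 20, 2003 through Oct 4, 2003; done Oct 3, 2003 — within the window.
Step 6: 10 days after Oct 3, 2003 (when the dispute is referred to mediation) is Oct 13, 2003; Oct 6, 2003 is within that limit.

None — every step was satisfied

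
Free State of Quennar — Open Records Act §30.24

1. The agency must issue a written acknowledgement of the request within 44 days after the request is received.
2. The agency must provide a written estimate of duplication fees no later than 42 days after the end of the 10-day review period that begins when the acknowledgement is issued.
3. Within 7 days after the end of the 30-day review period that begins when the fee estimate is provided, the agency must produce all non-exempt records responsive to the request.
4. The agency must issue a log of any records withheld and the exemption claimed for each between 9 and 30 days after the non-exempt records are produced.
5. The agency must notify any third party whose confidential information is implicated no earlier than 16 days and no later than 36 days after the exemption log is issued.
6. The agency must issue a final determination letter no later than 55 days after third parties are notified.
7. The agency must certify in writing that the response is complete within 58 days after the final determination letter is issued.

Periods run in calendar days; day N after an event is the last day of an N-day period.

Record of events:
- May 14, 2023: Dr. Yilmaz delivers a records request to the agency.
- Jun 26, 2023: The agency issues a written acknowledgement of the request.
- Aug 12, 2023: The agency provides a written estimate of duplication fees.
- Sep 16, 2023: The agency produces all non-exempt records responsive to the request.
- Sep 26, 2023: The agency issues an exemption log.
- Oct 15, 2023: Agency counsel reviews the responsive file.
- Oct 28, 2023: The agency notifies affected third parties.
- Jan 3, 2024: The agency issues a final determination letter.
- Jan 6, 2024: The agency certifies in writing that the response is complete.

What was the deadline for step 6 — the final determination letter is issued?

Step 6 runs from Oct 28, 2023, when third parties are notified. 55 days after Oct 28, 2023 is Dec 22, 2023.

Dec 22, 2023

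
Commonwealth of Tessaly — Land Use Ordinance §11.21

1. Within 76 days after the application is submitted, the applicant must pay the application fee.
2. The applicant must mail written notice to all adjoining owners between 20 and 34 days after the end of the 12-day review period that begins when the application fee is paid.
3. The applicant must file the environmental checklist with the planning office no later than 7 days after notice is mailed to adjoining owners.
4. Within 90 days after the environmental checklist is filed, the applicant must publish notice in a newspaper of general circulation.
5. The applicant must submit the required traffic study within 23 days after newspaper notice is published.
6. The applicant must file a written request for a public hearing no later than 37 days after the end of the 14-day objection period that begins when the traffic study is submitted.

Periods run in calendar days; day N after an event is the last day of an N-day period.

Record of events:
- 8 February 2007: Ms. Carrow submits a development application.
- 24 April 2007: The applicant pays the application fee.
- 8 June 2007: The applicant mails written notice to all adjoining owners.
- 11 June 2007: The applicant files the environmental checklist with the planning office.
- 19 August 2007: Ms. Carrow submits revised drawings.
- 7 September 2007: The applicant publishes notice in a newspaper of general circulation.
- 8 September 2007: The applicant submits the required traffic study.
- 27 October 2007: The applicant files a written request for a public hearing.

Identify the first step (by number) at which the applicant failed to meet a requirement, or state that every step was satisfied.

None — every step was satisfied

Step 1: 76 days after 8 February 2007 (when the application is submitted) is 25 April 2007; done 24 April 2007 — timely.
Step 2: the window is 20–34 days after 6 May 2007 (end of the 12-day review period, which began when the application fee is paid on 24 April 2007), so 26 May 2007 through 9 June 2007; done 8 June 2007 — within the window.
Step 3: 7 days after 8 June 2007 (when notice is mailed to adjoining owners) is 15 June 2007; done 11 June 2007 — timely.
Step 4: 90 days after 11 June 2007 (when the environmental checklist is filed) is 9 September 2007; 7 September 2007 is within that limit.
Step 5: 23 days after 7 September 2007 (when newspaper notice is published) is 30 September 2007; done 8 September 2007 — timely.
Step 6: 37 days after 22 September 2007 (end of the 14-day objection period, which began when the traffic study is submitted on 8 September 2007) is 29 October 2007; completed 27 October 2007, before the deadline.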